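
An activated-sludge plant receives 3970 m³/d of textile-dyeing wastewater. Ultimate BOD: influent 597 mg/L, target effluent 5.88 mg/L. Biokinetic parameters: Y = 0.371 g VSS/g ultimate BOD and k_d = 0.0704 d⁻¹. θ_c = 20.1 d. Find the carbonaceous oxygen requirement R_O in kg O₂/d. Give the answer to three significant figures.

R_O ≈ 1830 kg O₂/d

Observed yield with endogenous decay: Y_obs = Y / (1 + k_d·θ_c) = 0.371 / (1 + 0.0704 × 20.1) = 0.371 / 2.415 = 0.1536 g VSS/g ultimate BOD.
Mass of ultimate BOD removed per day: Q(S₀ − S) = 3970 × 591.1 g/m³ = 2347 kg/d.
P_X = Y_obs·Q·(S₀ − S) = 0.1536 × 2347 = 360.5 kg VSS/d.
Carbonaceous O₂ demand = substrate oxidised − cell-mass equivalent = 2347 − 1.42 × 360.5 = 1835 kg O₂/d.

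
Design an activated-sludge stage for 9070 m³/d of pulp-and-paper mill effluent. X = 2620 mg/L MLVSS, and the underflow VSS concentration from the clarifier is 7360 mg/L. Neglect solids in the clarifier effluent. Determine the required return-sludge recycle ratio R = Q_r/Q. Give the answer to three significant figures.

R = Q_r/Q = X/(X_r − X) = 2620 / (7360 − 2620) = 0.5527.

R ≈ 0.553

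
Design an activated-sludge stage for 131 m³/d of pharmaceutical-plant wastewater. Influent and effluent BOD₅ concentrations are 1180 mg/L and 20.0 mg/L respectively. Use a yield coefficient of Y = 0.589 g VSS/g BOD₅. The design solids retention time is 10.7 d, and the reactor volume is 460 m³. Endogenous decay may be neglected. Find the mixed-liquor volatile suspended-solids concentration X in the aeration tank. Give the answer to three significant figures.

Without decay, X = Y Q (S₀−S) θ_c / V = 0.589 × 131 × (1180 − 20.0) × 10.7 / 460 = 2082 mg/L.

X ≈ 2080 mg/L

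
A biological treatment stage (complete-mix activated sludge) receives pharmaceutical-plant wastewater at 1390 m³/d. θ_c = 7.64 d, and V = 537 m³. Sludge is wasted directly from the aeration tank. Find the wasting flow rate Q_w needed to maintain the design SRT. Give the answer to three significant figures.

Q_w ≈ 70.3 m³/d

For wasting at MLVSS concentration, Q_w = V/θ_c = 537.0/7.64 = 70.29 m³/d.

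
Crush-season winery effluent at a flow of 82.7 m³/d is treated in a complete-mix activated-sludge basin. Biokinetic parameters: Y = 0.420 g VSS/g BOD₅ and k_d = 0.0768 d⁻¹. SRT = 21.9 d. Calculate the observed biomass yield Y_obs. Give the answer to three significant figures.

Y_obs ≈ 0.157 g VSS/g BOD₅

Observed yield with endogenous decay: Y_obs = Y / (1 + k_d·θ_c) = 0.420 / (1 + 0.0768 × 21.9) = 0.420 / 2.682 = 0.1566 g VSS/g BOD₅.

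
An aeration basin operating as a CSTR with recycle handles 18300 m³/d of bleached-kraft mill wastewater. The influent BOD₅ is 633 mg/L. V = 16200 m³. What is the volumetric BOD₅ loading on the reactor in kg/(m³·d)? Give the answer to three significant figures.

Volumetric loading L_v = Q·S₀ / V = 18300 × 633 g/m³ / 16200 m³ = 715.1 g/(m³·d) = 0.7151 kg BOD₅/(m³·d).

L_v ≈ 0.715 kg BOD₅/(m³·d)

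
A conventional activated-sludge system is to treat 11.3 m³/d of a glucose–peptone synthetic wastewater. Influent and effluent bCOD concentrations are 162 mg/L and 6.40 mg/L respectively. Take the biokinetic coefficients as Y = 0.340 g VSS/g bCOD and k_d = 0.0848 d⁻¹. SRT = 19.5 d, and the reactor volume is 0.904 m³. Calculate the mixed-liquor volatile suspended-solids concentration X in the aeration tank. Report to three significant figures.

From V·X·(1 + k_d·θ_c) = Y·Q·(S₀ − S)·θ_c: X = 0.340 × 11.3 × (162 − 6.40) × 19.5 / [0.904 × (1 + 0.0848 × 19.5)] = 4860 mg/L.

X ≈ 4860 mg/L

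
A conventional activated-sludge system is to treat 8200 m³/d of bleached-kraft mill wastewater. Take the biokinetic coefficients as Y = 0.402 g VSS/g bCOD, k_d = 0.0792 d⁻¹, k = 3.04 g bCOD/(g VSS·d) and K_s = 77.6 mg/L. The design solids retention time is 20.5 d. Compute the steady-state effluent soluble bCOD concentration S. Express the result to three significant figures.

For a completely mixed reactor with recycle the Lawrence–McCarty relation gives S = K_s·(1 + k_d·θ_c) / [θ_c·(Y·k − k_d) − 1] = 77.6 × (1 + 0.0792 × 20.5) / [20.5 × (0.402 × 3.04 − 0.0792) − 1] = 203.6 / 22.43 = 9.077 mg/L.

S ≈ 9.08 mg/L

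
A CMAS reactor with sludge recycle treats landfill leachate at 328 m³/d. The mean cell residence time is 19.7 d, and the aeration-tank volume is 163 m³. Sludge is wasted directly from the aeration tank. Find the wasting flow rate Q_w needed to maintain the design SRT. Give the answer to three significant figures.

Wasting from the aeration tank: Q_w = V / θ_c = 163.0 / 19.7 = 8.274 m³/d.

Q_w ≈ 8.27 m³/d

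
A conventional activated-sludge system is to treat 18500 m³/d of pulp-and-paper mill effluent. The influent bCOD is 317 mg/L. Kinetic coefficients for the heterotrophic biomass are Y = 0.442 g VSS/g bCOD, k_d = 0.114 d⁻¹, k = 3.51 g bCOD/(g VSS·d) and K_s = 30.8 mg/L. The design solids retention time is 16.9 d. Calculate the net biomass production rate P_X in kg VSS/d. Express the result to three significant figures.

P_X ≈ 875 kg VSS/d

From the Monod/SRT balance for a CMAS, S = K_s·(1+k_d θ_c)/[θ_c·(Y k − k_d) − 1] = 30.8 × (1 + 0.114 × 16.9) / [16.9 × (0.442 × 3.51 − 0.114) − 1] = 90.14 / 23.29 = 3.870 mg/L.
The observed yield is Y_obs = Y/(1 + k_d·θ_c) = 0.442 / (1 + 0.114 × 16.9) = 0.442 / 2.927 = 0.1510 g VSS per g bCOD removed.
Mass of bCOD removed per day: Q(S₀ − S) = 18500 × 313.1 g/m³ = 5793 kg/d.
Biomass produced: P_X = Y_obs·Q·ΔS = 0.1510 × 5793 ≈ 874.9 kg VSS/d.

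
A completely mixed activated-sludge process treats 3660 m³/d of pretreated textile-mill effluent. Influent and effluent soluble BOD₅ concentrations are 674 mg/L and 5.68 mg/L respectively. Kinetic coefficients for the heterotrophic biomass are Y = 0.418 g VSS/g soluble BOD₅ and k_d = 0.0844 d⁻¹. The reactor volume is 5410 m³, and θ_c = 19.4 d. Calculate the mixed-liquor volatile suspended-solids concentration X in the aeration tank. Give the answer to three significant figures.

X = Y·Q·ΔS·θ_c / [V·(1 + k_d θ_c)] = 0.418 × 3660 × (674 − 5.68) × 19.4 / [5410 × (1 + 0.0844 × 19.4)] = 1390 mg/L.

X ≈ 1390 mg/L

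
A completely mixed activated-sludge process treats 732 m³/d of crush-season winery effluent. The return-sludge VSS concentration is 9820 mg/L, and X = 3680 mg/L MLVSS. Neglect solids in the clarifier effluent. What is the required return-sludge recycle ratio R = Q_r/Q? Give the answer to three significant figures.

Solids balance on the clarifier gives (1+R)X = R·X_r, so R = X/(X_r − X) = 3680 / (9820 − 3680) = 0.5993.

R ≈ 0.599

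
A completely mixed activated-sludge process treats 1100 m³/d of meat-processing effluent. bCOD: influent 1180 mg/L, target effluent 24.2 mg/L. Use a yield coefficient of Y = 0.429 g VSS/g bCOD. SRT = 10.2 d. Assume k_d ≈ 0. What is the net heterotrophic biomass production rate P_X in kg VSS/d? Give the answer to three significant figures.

No decay correction is needed, so Y_obs = Y = 0.429.
Q·(S₀ − S) = 1100 × (1180 − 24.2) × 10⁻³ = 1271 kg/d removed.
P_X = Y_obs · Q(S₀ − S) = 0.4290 × 1271 = 545.4 kg VSS/d.

P_X ≈ 545 kg VSS/d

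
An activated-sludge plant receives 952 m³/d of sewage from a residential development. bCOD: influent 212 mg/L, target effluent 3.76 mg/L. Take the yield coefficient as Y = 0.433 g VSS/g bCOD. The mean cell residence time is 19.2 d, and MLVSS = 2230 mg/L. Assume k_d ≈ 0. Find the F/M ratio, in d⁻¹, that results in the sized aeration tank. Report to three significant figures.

Biomass mass balance (decay neglected): V·X = Y·Q·(S₀ − S)·θ_c, so V = 0.433 × 952 × (212 − 3.76) × 19.2 / 2230 = 739.1 m³.
F/M = applied load / biomass = Q·S₀/(V·X) = 952 × 212 / (739.1 × 2230) = 0.1225 d⁻¹.

F/M ≈ 0.122 d⁻¹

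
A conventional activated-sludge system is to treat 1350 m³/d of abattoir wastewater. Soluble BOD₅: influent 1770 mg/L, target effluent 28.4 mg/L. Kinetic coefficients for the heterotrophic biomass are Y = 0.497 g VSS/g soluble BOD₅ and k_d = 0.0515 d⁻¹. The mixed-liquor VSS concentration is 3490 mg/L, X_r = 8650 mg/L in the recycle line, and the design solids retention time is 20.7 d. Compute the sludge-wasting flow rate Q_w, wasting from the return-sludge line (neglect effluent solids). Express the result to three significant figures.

Q_w ≈ 65.4 m³/d

From the SRT design equation V = Y Q (S₀−S) θ_c / [X (1 + k_d θ_c)] = 0.497 × 1350 × (1770 − 28.4) × 20.7 / [3490 × (1 + 0.0515 × 20.7)] = 2.42×10^7 / 7211 = 3355 m³.
Wasting from the return line (neglecting effluent solids): Q_w = V·X / (θ_c·X_r) = 3355 × 3490 / (20.7 × 8650) = 65.39 m³/d.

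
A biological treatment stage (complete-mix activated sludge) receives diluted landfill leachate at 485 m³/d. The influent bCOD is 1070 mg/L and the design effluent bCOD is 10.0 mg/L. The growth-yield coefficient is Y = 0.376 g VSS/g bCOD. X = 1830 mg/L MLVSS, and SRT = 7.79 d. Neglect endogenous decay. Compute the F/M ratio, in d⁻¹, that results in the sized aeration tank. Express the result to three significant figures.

F/M ≈ 0.345 d⁻¹

With k_d = 0 the design equation reduces to V = Y Q (S₀−S) θ_c / X = 0.376 × 485 × (1070 − 10.0) × 7.79 / 1830 = 822.9 m³.
Food-to-microorganism ratio F/M = Q S₀ / (V X) = 485 × 1070 / (822.9 × 1830) = 0.3446 d⁻¹.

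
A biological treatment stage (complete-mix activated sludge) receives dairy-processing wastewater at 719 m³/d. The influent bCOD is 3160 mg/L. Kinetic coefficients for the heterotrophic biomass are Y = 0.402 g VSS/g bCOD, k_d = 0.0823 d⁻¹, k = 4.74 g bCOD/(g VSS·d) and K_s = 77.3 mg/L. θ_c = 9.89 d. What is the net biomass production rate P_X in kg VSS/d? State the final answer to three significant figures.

P_X ≈ 502 kg VSS/d

Effluent substrate depends only on kinetics and SRT: S = K_s(1 + k_d θ_c) / [θ_c(Yk − k_d) − 1] = 77.3 × (1 + 0.0823 × 9.89) / [9.89 × (0.402 × 4.74 − 0.0823) − 1] = 140.2 / 17.03 = 8.233 mg/L.
The observed yield is Y_obs = Y/(1 + k_d·θ_c) = 0.402 / (1 + 0.0823 × 9.89) = 0.402 / 1.814 = 0.2216 g VSS per g bCOD removed.
ΔS = 3160 − 8.23 = 3152 mg/L, so the substrate removal rate is 719 × 3152/1000 = 2266 kg bCOD/d.
Net biomass production P_X = Y_obs × Q·(S₀ − S) = 0.2216 × 2266 = 502.2 kg VSS/d.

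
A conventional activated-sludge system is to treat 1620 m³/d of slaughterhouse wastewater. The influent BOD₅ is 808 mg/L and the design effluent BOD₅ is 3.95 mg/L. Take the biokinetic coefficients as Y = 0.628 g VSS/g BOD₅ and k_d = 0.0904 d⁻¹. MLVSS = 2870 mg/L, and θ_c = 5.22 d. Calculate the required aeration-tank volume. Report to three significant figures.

V ≈ 1010 m³

From the SRT design equation V = Y Q (S₀−S) θ_c / [X (1 + k_d θ_c)] = 0.628 × 1620 × (808 − 3.95) × 5.22 / [2870 × (1 + 0.0904 × 5.22)] = 4.27×10^6 / 4224 = 1011 m³.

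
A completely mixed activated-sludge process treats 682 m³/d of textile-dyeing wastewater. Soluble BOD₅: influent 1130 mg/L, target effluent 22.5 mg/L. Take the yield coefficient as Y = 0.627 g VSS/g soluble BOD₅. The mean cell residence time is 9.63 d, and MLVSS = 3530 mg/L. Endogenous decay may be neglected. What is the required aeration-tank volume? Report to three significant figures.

V ≈ 1290 m³

With k_d = 0 the design equation reduces to V = Y Q (S₀−S) θ_c / X = 0.627 × 682 × (1130 − 22.5) × 9.63 / 3530 = 1292 m³.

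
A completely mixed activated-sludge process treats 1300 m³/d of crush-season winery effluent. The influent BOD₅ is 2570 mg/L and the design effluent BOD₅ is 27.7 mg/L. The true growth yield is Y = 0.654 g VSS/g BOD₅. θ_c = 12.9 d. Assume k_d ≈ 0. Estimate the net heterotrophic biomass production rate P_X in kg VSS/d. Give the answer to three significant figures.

P_X ≈ 2160 kg VSS/d

Since k_d ≈ 0, Y_obs = Y = 0.654 g VSS/g BOD₅.
Q·(S₀ − S) = 1300 × (2570 − 27.7) × 10⁻³ = 3305 kg/d removed.
Net biomass production P_X = Y_obs × Q·(S₀ − S) = 0.6540 × 3305 = 2161 kg VSS/d.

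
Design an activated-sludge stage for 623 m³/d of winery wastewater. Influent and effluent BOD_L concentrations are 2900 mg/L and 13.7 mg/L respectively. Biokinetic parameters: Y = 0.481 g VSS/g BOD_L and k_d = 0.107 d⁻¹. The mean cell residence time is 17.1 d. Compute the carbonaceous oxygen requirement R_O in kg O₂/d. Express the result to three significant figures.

Observed yield with endogenous decay: Y_obs = Y / (1 + k_d·θ_c) = 0.481 / (1 + 0.107 × 17.1) = 0.481 / 2.830 = 0.1700 g VSS/g BOD_L.
Substrate removed = Q·(S₀ − S) = 623 m³/d × (2900 − 13.7) g/m³ = 1.8×10^6 g/d = 1798 kg/d.
Net sludge production P_X = 0.1700 × 1798 = 305.7 kg VSS/d.
R_O = Q·(S₀ − S) − 1.42·P_X = 1798 − 1.42 × 305.7 = 1364 kg O₂/d.

R_O ≈ 1360 kg O₂/d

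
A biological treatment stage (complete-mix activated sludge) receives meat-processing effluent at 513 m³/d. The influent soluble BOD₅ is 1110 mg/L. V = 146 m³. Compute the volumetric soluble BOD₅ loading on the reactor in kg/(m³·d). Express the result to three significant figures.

Applied soluble BOD₅ load per unit volume = Q·S₀/V = (513 × 1110/1000)/146.0 = 3.900 kg soluble BOD₅·m⁻³·d⁻¹.

L_v ≈ 3.90 kg soluble BOD₅/(m³·d)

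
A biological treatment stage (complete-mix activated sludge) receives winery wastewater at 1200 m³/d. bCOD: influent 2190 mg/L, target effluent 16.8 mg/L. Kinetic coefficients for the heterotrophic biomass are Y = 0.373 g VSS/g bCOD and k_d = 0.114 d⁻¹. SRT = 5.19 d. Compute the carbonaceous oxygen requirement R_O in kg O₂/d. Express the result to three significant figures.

Observed yield with endogenous decay: Y_obs = Y / (1 + k_d·θ_c) = 0.373 / (1 + 0.114 × 5.19) = 0.373 / 1.592 = 0.2343 g VSS/g bCOD.
Substrate removed = Q·(S₀ − S) = 1200 m³/d × (2190 − 16.8) g/m³ = 2.61×10^6 g/d = 2608 kg/d.
Biomass synthesised: P_X = Y_obs × 2608 = 611.1 kg VSS/d.
R_O = Q·(S₀ − S) − 1.42·P_X = 2608 − 1.42 × 611.1 = 1740 kg O₂/d.

R_O ≈ 1740 kg O₂/d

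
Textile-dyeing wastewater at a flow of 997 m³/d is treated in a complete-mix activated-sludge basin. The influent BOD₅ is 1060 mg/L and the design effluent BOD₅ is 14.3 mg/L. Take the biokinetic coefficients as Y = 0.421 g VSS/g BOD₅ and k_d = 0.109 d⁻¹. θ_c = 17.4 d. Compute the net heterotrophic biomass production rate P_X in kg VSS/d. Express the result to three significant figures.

P_X ≈ 152 kg VSS/d

Y_obs = Y / (1 + k_d θ_c) = 0.421 / (1 + 0.109 × 17.4) = 0.421 / 2.897 = 0.1453.
Mass of BOD₅ removed per day: Q(S₀ − S) = 997 × 1046 g/m³ = 1043 kg/d.
P_X = Y_obs · Q(S₀ − S) = 0.1453 × 1043 = 151.5 kg VSS/d.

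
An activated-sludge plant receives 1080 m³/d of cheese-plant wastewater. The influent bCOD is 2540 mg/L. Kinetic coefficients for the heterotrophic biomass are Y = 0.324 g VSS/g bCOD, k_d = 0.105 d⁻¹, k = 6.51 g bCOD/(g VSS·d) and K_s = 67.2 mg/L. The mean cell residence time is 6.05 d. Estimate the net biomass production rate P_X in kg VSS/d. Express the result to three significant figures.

From the Monod/SRT balance for a CMAS, S = K_s·(1+k_d θ_c)/[θ_c·(Y k − k_d) − 1] = 67.2 × (1 + 0.105 × 6.05) / [6.05 × (0.324 × 6.51 − 0.105) − 1] = 109.9 / 11.13 = 9.877 mg/L.
Correct the yield for decay: Y_obs = Y/(1 + k_d θ_c) = 0.324 / (1 + 0.105 × 6.05) = 0.324 / 1.635 = 0.1981.
ΔS = 2540 − 9.88 = 2530 mg/L, so the substrate removal rate is 1080 × 2530/1000 = 2733 kg bCOD/d.
Biomass produced: P_X = Y_obs·Q·ΔS = 0.1981 × 2733 ≈ 541.4 kg VSS/d.

P_X ≈ 541 kg VSS/d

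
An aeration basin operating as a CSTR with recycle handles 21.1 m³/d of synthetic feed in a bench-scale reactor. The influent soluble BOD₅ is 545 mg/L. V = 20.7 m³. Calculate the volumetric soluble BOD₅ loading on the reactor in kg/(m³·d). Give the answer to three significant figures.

L_v ≈ 0.556 kg soluble BOD₅/(m³·d)

L_v = Q S₀ / V = 21.1 × 545 × 10⁻³ / 20.70 = 0.5555 kg/(m³·d).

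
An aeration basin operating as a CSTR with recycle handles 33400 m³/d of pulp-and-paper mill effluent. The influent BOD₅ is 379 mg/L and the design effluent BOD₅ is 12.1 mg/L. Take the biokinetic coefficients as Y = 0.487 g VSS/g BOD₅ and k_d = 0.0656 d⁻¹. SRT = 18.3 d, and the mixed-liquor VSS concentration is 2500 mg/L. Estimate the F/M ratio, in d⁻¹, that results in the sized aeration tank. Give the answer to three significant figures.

F/M ≈ 0.255 d⁻¹

Steady-state biomass mass balance: V·X·(1 + k_d·θ_c) = Y·Q·(S₀ − S)·θ_c, so V = 0.487 × 33400 × (379 − 12.1) × 18.3 / [2500 × (1 + 0.0656 × 18.3)] = 1.09×10^8 / 5501 = 19853 m³.
F/M = Q·S₀ / (V·X) = 33400 × 379 / (19853 × 2500) = 0.2551 g BOD₅·(g VSS·d)⁻¹.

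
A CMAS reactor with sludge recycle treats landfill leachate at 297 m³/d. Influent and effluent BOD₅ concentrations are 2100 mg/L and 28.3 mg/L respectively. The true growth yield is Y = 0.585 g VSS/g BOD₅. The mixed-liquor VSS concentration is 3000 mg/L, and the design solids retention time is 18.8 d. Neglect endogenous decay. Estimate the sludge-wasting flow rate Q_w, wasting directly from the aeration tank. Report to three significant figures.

V·X = Y·Q·ΔS·θ_c gives V = 0.585 × 297 × (2100 − 28.3) × 18.8 / 3000 = 2256 m³.
Wasting from the aeration tank: Q_w = V / θ_c = 2256 / 18.8 = 120.0 m³/d.

Q_w ≈ 120 m³/d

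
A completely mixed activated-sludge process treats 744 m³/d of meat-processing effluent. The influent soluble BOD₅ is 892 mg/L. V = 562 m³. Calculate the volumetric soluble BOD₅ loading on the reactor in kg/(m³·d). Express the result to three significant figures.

Volumetric loading L_v = Q·S₀ / V = 744 × 892 g/m³ / 562.0 m³ = 1181 g/(m³·d) = 1.181 kg soluble BOD₅/(m³·d).

L_v ≈ 1.18 kg soluble BOD₅/(m³·d)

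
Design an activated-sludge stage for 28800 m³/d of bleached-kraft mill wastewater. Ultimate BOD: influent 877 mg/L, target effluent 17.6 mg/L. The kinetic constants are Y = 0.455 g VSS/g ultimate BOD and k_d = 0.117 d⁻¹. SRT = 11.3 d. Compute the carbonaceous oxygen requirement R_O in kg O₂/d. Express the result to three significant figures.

R_O ≈ 17900 kg O₂/d

The observed yield is Y_obs = Y/(1 + k_d·θ_c) = 0.455 / (1 + 0.117 × 11.3) = 0.455 / 2.322 = 0.1959 g VSS per g ultimate BOD removed.
ΔS = 877 − 17.6 = 859.4 mg/L, so the substrate removal rate is 28800 × 859.4/1000 = 24751 kg ultimate BOD/d.
Biomass synthesised: P_X = Y_obs × 24751 = 4850 kg VSS/d.
Carbonaceous O₂ demand = substrate oxidised − cell-mass equivalent = 24751 − 1.42 × 4850 = 17864 kg O₂/d.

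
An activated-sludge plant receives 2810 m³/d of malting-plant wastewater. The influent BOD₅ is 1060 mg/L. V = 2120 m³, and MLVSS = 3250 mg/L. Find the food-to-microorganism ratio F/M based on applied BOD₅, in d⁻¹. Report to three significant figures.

F/M ≈ 0.432 d⁻¹

F/M = Q·S₀ / (V·X) = 2810 × 1060 / (2120 × 3250) = 0.4323 g BOD₅·(g VSS·d)⁻¹.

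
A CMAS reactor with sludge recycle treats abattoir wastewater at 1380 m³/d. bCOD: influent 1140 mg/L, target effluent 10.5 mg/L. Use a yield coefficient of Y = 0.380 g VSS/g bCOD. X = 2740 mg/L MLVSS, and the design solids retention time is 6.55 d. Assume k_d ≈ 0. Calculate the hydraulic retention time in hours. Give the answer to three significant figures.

τ ≈ 24.6 h

V·X = Y·Q·ΔS·θ_c gives V = 0.380 × 1380 × (1140 − 10.5) × 6.55 / 2740 = 1416 m³.
τ = V/Q = 1416/1380 = 1.026 d, or 24.62 h.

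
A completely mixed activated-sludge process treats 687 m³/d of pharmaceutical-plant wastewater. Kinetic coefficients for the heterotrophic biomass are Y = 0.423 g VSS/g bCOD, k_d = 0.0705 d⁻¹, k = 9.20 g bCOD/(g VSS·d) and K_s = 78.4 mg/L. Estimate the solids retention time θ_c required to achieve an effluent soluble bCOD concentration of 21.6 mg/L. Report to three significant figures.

Specific growth rate at S = 21.6 mg/L: μ = YkS/(K_s+S) = 0.423·9.20·21.6/(78.4+21.6) = 0.8406 d⁻¹.
Then 1/θ_c = μ − k_d = 0.8406 − 0.0705 = 0.7701 d⁻¹, giving θ_c = 1.299 d.

θ_c ≈ 1.30 d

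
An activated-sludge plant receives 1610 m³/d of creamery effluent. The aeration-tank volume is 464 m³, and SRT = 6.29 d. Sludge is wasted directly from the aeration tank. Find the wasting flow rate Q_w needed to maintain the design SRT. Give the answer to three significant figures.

Q_w ≈ 73.8 m³/d

For wasting at MLVSS concentration, Q_w = V/θ_c = 464.0/6.29 = 73.77 m³/d.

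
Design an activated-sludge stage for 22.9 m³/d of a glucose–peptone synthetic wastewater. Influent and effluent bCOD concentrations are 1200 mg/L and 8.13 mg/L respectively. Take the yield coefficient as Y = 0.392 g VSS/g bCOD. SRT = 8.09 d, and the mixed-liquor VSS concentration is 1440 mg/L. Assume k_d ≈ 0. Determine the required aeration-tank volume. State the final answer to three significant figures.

V ≈ 60.1 m³

Biomass mass balance (decay neglected): V·X = Y·Q·(S₀ − S)·θ_c, so V = 0.392 × 22.9 × (1200 − 8.13) × 8.09 / 1440 = 60.11 m³.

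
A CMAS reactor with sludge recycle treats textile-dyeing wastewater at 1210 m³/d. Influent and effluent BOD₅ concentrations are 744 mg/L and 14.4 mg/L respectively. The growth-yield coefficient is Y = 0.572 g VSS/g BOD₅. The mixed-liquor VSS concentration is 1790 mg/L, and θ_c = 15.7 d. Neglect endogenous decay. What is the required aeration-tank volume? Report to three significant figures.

With k_d = 0 the design equation reduces to V = Y Q (S₀−S) θ_c / X = 0.572 × 1210 × (744 − 14.4) × 15.7 / 1790 = 4429 m³.

V ≈ 4430 m³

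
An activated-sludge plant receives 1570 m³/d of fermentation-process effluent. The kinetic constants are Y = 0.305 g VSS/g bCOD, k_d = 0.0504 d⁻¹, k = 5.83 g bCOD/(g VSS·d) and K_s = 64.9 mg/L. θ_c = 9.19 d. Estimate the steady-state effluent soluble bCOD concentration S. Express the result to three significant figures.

S ≈ 6.38 mg/L

Effluent substrate depends only on kinetics and SRT: S = K_s(1 + k_d θ_c) / [θ_c(Yk − k_d) − 1] = 64.9 × (1 + 0.0504 × 9.19) / [9.19 × (0.305 × 5.83 − 0.0504) − 1] = 94.96 / 14.88 = 6.383 mg/L.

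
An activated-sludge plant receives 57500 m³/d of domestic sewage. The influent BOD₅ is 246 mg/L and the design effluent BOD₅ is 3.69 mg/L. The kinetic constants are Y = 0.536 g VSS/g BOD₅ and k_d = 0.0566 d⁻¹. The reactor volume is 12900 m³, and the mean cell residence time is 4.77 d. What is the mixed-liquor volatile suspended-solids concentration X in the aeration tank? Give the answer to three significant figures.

X ≈ 2170 mg/L

From V·X·(1 + k_d·θ_c) = Y·Q·(S₀ − S)·θ_c: X = 0.536 × 57500 × (246 − 3.69) × 4.77 / [12900 × (1 + 0.0566 × 4.77)] = 2174 mg/L.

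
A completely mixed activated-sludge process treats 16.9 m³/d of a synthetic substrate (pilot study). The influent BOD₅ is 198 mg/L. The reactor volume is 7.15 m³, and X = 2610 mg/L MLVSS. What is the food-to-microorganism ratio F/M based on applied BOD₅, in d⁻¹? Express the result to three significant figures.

F/M ≈ 0.179 d⁻¹

F/M = Q·S₀ / (V·X) = 16.9 × 198 / (7.150 × 2610) = 0.1793 g BOD₅·(g VSS·d)⁻¹.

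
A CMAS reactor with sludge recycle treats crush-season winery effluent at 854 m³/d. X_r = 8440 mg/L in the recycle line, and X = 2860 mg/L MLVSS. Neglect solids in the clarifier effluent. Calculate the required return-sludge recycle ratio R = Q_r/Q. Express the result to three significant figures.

R = Q_r/Q = X/(X_r − X) = 2860 / (8440 − 2860) = 0.5125.

R ≈ 0.513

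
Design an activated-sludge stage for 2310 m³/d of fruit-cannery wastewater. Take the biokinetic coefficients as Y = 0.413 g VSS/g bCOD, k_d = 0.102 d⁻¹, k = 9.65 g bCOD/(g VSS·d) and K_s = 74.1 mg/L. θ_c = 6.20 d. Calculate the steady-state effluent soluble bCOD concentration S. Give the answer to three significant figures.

For a completely mixed reactor with recycle the Lawrence–McCarty relation gives S = K_s·(1 + k_d·θ_c) / [θ_c·(Y·k − k_d) − 1] = 74.1 × (1 + 0.102 × 6.20) / [6.20 × (0.413 × 9.65 − 0.102) − 1] = 121.0 / 23.08 = 5.242 mg/L.

S ≈ 5.24 mg/L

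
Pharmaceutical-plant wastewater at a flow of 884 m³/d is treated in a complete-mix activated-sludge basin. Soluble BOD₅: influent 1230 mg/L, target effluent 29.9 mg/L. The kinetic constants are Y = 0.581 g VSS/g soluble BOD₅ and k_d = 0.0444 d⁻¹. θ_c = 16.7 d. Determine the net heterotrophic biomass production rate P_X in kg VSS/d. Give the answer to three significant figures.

P_X ≈ 354 kg VSS/d

Correct the yield for decay: Y_obs = Y/(1 + k_d θ_c) = 0.581 / (1 + 0.0444 × 16.7) = 0.581 / 1.741 = 0.3336.
Mass of soluble BOD₅ removed per day: Q(S₀ − S) = 884 × 1200 g/m³ = 1061 kg/d.
So the net sludge growth is P_X = 0.3336 × 1061 = 353.9 kg VSS/d.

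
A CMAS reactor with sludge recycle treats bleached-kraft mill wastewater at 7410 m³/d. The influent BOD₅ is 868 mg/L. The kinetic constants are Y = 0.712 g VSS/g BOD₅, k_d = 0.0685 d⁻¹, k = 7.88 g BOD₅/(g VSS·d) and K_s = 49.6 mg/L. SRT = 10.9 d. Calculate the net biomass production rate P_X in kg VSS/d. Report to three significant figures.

P_X ≈ 2620 kg VSS/d

For a completely mixed reactor with recycle the Lawrence–McCarty relation gives S = K_s·(1 + k_d·θ_c) / [θ_c·(Y·k − k_d) − 1] = 49.6 × (1 + 0.0685 × 10.9) / [10.9 × (0.712 × 7.88 − 0.0685) − 1] = 86.63 / 59.41 = 1.458 mg/L.
Correct the yield for decay: Y_obs = Y/(1 + k_d θ_c) = 0.712 / (1 + 0.0685 × 10.9) = 0.712 / 1.747 = 0.4076.
ΔS = 868 − 1.46 = 866.5 mg/L, so the substrate removal rate is 7410 × 866.5/1000 = 6421 kg BOD₅/d.
Net biomass production P_X = Y_obs × Q·(S₀ − S) = 0.4076 × 6421 = 2617 kg VSS/d.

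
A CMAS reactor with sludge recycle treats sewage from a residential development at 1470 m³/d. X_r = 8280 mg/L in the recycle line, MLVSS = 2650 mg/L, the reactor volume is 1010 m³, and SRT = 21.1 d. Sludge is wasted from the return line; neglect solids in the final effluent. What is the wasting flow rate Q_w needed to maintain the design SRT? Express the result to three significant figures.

Wasting from the return line (neglecting effluent solids): Q_w = V·X / (θ_c·X_r) = 1010 × 2650 / (21.1 × 8280) = 15.32 m³/d.

Q_w ≈ 15.3 m³/d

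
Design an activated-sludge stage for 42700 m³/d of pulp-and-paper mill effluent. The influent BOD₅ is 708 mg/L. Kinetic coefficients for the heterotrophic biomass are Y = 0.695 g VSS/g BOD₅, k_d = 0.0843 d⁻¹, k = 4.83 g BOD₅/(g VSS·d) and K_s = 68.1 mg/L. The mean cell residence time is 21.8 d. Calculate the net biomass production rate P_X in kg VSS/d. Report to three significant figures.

Effluent substrate depends only on kinetics and SRT: S = K_s(1 + k_d θ_c) / [θ_c(Yk − k_d) − 1] = 68.1 × (1 + 0.0843 × 21.8) / [21.8 × (0.695 × 4.83 − 0.0843) − 1] = 193.3 / 70.34 = 2.747 mg/L.
Observed yield with endogenous decay: Y_obs = Y / (1 + k_d·θ_c) = 0.695 / (1 + 0.0843 × 21.8) = 0.695 / 2.838 = 0.2449 g VSS/g BOD₅.
Substrate removed = Q·(S₀ − S) = 42700 m³/d × (708 − 2.75) g/m³ = 3.01×10^7 g/d = 30114 kg/d.
P_X = Y_obs · Q(S₀ − S) = 0.2449 × 30114 = 7375 kg VSS/d.

P_X ≈ 7380 kg VSS/d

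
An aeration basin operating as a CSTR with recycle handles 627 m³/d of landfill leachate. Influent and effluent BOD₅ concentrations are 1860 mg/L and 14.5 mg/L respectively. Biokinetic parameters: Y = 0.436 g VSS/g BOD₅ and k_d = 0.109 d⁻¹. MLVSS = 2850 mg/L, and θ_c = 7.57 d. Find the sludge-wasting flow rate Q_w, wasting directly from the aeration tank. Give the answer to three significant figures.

From the SRT design equation V = Y Q (S₀−S) θ_c / [X (1 + k_d θ_c)] = 0.436 × 627 × (1860 − 14.5) × 7.57 / [2850 × (1 + 0.109 × 7.57)] = 3.82×10^6 / 5202 = 734.2 m³.
Wasting from the aeration tank: Q_w = V / θ_c = 734.2 / 7.57 = 96.99 m³/d.

Q_w ≈ 97.0 m³/d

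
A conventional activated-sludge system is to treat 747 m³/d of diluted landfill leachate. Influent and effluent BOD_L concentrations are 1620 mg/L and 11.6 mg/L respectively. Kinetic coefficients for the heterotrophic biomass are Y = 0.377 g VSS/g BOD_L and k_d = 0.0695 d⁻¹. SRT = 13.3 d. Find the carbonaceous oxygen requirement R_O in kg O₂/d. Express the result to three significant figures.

R_O ≈ 867 kg O₂/d

Y_obs = Y / (1 + k_d θ_c) = 0.377 / (1 + 0.0695 × 13.3) = 0.377 / 1.924 = 0.1959.
Substrate removed = Q·(S₀ − S) = 747 m³/d × (1620 − 11.6) g/m³ = 1.2×10^6 g/d = 1201 kg/d.
P_X = Y_obs·Q·(S₀ − S) = 0.1959 × 1201 = 235.4 kg VSS/d.
Carbonaceous O₂ demand = substrate oxidised − cell-mass equivalent = 1201 − 1.42 × 235.4 = 867.2 kg O₂/d.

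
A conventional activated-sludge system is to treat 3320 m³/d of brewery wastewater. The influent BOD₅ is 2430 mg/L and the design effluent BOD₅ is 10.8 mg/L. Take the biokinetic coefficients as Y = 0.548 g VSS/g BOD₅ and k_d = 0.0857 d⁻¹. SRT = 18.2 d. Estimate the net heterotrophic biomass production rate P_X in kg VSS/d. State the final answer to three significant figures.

P_X ≈ 1720 kg VSS/d

Y_obs = Y / (1 + k_d θ_c) = 0.548 / (1 + 0.0857 × 18.2) = 0.548 / 2.560 = 0.2141.
Q·(S₀ − S) = 3320 × (2430 − 10.8) × 10⁻³ = 8032 kg/d removed.
P_X = Y_obs · Q(S₀ − S) = 0.2141 × 8032 = 1719 kg VSS/d.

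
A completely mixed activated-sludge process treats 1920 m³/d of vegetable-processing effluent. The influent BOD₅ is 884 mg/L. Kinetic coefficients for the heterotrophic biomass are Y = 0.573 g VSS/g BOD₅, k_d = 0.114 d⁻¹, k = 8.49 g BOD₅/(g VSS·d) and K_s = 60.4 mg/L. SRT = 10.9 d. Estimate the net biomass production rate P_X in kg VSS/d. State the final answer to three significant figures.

Effluent substrate depends only on kinetics and SRT: S = K_s(1 + k_d θ_c) / [θ_c(Yk − k_d) − 1] = 60.4 × (1 + 0.114 × 10.9) / [10.9 × (0.573 × 8.49 − 0.114) − 1] = 135.5 / 50.78 = 2.667 mg/L.
Y_obs = Y / (1 + k_d θ_c) = 0.573 / (1 + 0.114 × 10.9) = 0.573 / 2.243 = 0.2555.
Substrate removed = Q·(S₀ − S) = 1920 m³/d × (884 − 2.67) g/m³ = 1.69×10^6 g/d = 1692 kg/d.
Net biomass production P_X = Y_obs × Q·(S₀ − S) = 0.2555 × 1692 = 432.4 kg VSS/d.

P_X ≈ 432 kg VSS/d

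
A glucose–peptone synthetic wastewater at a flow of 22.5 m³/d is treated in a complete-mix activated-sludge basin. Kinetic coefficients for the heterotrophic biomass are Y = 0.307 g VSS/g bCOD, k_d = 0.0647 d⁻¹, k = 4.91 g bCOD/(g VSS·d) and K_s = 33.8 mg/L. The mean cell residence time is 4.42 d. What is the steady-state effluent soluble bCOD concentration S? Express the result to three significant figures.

For a completely mixed reactor with recycle the Lawrence–McCarty relation gives S = K_s·(1 + k_d·θ_c) / [θ_c·(Y·k − k_d) − 1] = 33.8 × (1 + 0.0647 × 4.42) / [4.42 × (0.307 × 4.91 − 0.0647) − 1] = 43.47 / 5.377 = 8.084 mg/L.

S ≈ 8.08 mg/L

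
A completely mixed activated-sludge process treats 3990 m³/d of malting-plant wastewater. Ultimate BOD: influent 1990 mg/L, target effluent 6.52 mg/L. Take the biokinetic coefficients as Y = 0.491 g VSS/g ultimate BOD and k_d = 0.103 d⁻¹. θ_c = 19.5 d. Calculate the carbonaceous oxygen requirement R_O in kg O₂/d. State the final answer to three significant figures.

R_O ≈ 6080 kg O₂/d

Correct the yield for decay: Y_obs = Y/(1 + k_d θ_c) = 0.491 / (1 + 0.103 × 19.5) = 0.491 / 3.008 = 0.1632.
ΔS = 1990 − 6.52 = 1983 mg/L, so the substrate removal rate is 3990 × 1983/1000 = 7914 kg ultimate BOD/d.
Biomass synthesised: P_X = Y_obs × 7914 = 1292 kg VSS/d.
R_O = Q·(S₀ − S) − 1.42·P_X = 7914 − 1.42 × 1292 = 6080 kg O₂/d.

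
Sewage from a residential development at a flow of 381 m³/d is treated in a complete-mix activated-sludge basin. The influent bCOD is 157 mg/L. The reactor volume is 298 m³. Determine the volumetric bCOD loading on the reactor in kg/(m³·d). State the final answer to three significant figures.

L_v ≈ 0.201 kg bCOD/(m³·d)

Applied bCOD load per unit volume = Q·S₀/V = (381 × 157/1000)/298.0 = 0.2007 kg bCOD·m⁻³·d⁻¹.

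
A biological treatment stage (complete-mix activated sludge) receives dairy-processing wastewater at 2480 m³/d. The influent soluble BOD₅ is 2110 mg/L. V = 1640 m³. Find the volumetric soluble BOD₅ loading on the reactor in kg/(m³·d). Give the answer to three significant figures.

L_v ≈ 3.19 kg soluble BOD₅/(m³·d)

Applied soluble BOD₅ load per unit volume = Q·S₀/V = (2480 × 2110/1000)/1640 = 3.191 kg soluble BOD₅·m⁻³·d⁻¹.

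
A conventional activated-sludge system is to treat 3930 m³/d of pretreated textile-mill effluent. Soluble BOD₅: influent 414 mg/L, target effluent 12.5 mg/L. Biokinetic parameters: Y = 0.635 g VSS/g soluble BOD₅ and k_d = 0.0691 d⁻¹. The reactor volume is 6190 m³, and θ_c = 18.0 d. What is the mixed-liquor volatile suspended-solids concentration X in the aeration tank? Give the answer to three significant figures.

X ≈ 1300 mg/L

X = Y·Q·ΔS·θ_c / [V·(1 + k_d θ_c)] = 0.635 × 3930 × (414 − 12.5) × 18.0 / [6190 × (1 + 0.0691 × 18.0)] = 1299 mg/L.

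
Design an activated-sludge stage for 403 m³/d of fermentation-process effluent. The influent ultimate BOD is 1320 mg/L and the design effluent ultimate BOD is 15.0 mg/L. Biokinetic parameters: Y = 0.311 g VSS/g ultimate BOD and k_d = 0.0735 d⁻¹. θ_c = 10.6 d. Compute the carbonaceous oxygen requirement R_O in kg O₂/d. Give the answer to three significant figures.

Y_obs = Y / (1 + k_d θ_c) = 0.311 / (1 + 0.0735 × 10.6) = 0.311 / 1.779 = 0.1748.
ΔS = 1320 − 15.0 = 1305 mg/L, so the substrate removal rate is 403 × 1305/1000 = 525.9 kg ultimate BOD/d.
Net sludge production P_X = 0.1748 × 525.9 = 91.93 kg VSS/d.
R_O = Q·(S₀ − S) − 1.42·P_X = 525.9 − 1.42 × 91.93 = 395.4 kg O₂/d.

R_O ≈ 395 kg O₂/d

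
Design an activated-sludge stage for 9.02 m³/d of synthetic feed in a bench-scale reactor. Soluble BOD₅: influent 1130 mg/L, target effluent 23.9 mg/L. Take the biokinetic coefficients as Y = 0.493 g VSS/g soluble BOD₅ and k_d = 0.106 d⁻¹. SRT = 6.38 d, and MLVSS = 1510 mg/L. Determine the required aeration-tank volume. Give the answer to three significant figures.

V ≈ 12.4 m³

Steady-state biomass mass balance: V·X·(1 + k_d·θ_c) = Y·Q·(S₀ − S)·θ_c, so V = 0.493 × 9.02 × (1130 − 23.9) × 6.38 / [1510 × (1 + 0.106 × 6.38)] = 3.14×10^4 / 2531 = 12.40 m³.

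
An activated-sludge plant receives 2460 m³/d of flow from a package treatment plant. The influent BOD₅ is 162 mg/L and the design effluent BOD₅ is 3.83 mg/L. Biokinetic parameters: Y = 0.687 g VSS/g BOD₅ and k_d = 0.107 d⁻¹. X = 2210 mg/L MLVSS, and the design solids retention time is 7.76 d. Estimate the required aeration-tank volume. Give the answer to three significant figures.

V ≈ 513 m³

Rearranging the biomass balance for a CMAS with decay, V = Y·Q·ΔS·θ_c / [X·(1+k_d θ_c)] = 0.687 × 2460 × (162 − 3.83) × 7.76 / [2210 × (1 + 0.107 × 7.76)] = 2.07×10^6 / 4045 = 512.8 m³.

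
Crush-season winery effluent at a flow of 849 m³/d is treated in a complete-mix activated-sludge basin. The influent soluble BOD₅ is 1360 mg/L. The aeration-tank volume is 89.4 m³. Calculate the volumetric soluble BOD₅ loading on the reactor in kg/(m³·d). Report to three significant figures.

L_v ≈ 12.9 kg soluble BOD₅/(m³·d)

L_v = Q S₀ / V = 849 × 1360 × 10⁻³ / 89.40 = 12.92 kg/(m³·d).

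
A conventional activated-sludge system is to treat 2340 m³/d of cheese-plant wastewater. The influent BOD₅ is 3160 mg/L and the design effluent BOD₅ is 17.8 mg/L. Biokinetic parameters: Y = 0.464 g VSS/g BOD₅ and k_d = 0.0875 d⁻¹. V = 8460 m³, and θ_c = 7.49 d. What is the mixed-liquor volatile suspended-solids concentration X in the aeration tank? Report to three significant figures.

X = Y·Q·ΔS·θ_c / [V·(1 + k_d θ_c)] = 0.464 × 2340 × (3160 − 17.8) × 7.49 / [8460 × (1 + 0.0875 × 7.49)] = 1825 mg/L.

X ≈ 1820 mg/L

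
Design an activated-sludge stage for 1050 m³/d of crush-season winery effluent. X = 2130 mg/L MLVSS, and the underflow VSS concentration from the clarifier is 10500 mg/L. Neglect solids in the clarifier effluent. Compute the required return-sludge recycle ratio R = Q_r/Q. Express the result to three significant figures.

Mass balance around the secondary clarifier (neglecting effluent solids): R = X / (X_r − X) = 2130 / (10500 − 2130) = 0.2545.

R ≈ 0.254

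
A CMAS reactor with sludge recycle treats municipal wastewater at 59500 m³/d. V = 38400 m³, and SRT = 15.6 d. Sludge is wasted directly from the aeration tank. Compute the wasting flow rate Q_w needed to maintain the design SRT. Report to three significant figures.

Q_w ≈ 2460 m³/d

With mixed-liquor wasting, θ_c = V/Q_w, so Q_w = V/θ_c = 38400/15.6 = 2462 m³/d.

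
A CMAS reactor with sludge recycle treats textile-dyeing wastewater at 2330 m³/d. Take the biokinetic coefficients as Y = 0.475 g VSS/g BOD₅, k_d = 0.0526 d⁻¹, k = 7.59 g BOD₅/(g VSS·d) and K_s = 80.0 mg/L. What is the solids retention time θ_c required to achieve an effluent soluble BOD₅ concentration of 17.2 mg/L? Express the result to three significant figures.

θ_c ≈ 1.71 d

Specific growth rate at S = 17.2 mg/L: μ = YkS/(K_s+S) = 0.475·7.59·17.2/(80.0+17.2) = 0.6380 d⁻¹.
θ_c = 1/(μ − k_d) = 1/(0.6380 − 0.0526) = 1/0.5854 = 1.708 d.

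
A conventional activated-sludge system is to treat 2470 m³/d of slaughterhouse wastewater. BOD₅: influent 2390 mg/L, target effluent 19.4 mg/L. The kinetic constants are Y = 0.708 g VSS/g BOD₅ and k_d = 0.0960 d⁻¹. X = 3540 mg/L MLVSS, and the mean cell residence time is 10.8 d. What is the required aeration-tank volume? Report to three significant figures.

V ≈ 6210 m³

Rearranging the biomass balance for a CMAS with decay, V = Y·Q·ΔS·θ_c / [X·(1+k_d θ_c)] = 0.708 × 2470 × (2390 − 19.4) × 10.8 / [3540 × (1 + 0.0960 × 10.8)] = 4.48×10^7 / 7210 = 6210 m³.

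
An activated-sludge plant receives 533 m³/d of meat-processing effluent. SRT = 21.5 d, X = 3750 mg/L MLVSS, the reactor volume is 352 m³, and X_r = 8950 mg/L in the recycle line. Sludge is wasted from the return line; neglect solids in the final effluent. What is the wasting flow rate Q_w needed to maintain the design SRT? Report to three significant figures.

Q_w ≈ 6.86 m³/d

Wasting from the return line (neglecting effluent solids): Q_w = V·X / (θ_c·X_r) = 352.0 × 3750 / (21.5 × 8950) = 6.860 m³/d.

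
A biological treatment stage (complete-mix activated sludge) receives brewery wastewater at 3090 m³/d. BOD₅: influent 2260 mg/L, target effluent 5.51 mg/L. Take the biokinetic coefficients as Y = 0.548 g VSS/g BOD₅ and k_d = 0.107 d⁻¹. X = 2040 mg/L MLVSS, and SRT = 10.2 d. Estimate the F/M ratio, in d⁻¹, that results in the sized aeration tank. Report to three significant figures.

Rearranging the biomass balance for a CMAS with decay, V = Y·Q·ΔS·θ_c / [X·(1+k_d θ_c)] = 0.548 × 3090 × (2260 − 5.51) × 10.2 / [2040 × (1 + 0.107 × 10.2)] = 3.89×10^7 / 4266 = 9127 m³.
Food-to-microorganism ratio F/M = Q S₀ / (V X) = 3090 × 2260 / (9127 × 2040) = 0.3751 d⁻¹.

F/M ≈ 0.375 d⁻¹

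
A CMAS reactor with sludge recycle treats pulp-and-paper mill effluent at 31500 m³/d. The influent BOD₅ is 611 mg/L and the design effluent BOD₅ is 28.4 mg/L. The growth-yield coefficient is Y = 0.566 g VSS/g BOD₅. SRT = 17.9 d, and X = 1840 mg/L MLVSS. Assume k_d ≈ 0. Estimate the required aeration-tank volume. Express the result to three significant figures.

Biomass mass balance (decay neglected): V·X = Y·Q·(S₀ − S)·θ_c, so V = 0.566 × 31500 × (611 − 28.4) × 17.9 / 1840 = 101049 m³.

V ≈ 101000 m³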